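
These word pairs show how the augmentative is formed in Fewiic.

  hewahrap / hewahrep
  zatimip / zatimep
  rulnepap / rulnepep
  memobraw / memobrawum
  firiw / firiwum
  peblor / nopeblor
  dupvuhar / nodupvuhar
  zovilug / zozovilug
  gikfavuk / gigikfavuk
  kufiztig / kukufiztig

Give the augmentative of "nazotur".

nonazotur

"nazotur" ends in -r. The stems ending in -r (peblor → nopeblor, dupvuhar → nodupvuhar) add the prefix no-.
So nazotur → nonazotur.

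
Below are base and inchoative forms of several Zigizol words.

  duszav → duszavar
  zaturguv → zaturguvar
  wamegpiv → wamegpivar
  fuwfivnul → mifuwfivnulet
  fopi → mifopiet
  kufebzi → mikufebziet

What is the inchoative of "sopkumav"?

"sopkumav" ends in -v. The stems ending in -v (duszav → duszavar, zaturguv → zaturguvar, wamegpiv → wamegpivar) add -ar.
The other pattern: stems ending in -i or -l add mi- … -et around the stem.
So sopkumav → sopkumavar.

sopkumavar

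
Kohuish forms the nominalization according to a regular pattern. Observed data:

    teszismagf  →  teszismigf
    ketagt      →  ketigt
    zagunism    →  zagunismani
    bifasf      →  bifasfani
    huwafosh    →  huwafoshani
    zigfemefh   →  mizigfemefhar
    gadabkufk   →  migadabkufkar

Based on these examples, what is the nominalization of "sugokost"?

sugokostani

"sugokost" has second-to-last letter 's'. The stems whose second-to-last letter is 's' (zagunism → zagunismani, bifasf → bifasfani, huwafosh → huwafoshani) add -ani.
The other patterns: stems whose second-to-last letter is 'g' change the last vowel to 'i'; stems whose second-to-last letter is 'f' add mi- … -ar around the stem.
So sugokost → sugokostani.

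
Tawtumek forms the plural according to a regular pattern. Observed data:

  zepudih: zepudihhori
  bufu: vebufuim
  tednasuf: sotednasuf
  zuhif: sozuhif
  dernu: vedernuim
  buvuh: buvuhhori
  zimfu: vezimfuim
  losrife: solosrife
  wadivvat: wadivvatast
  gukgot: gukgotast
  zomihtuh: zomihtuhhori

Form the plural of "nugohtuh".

nugohtuhhori

bufu and buvuh both have last vowel 'u' yet inflect differently (vebufuim, buvuhhori), so the last vowel is not what conditions the rule; the final letter is.
"nugohtuh" ends in -h. The stems ending in -h (buvuh → buvuhhori, zepudih → zepudihhori, zomihtuh → zomihtuhhori) double the final consonant and add -ori.
So nugohtuh → nugohtuhhori.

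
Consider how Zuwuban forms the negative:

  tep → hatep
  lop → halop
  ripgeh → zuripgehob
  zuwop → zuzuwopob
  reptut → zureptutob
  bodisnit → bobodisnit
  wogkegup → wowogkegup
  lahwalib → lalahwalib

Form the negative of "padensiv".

papadensiv

tep and zuwop both end in -p yet inflect differently (hatep, zuzuwopob), so the final letter is not what conditions the rule; the number of vowels is.
"padensiv" has 3 vowels. The stems with 3 vowels (bodisnit → bobodisnit, wogkegup → wowogkegup, lahwalib → lalahwalib) repeat the first consonant+vowel as a prefix.
The other patterns: stems with 1 vowel add the prefix ha-; stems with 2 vowels add zu- … -ob around the stem.
So padensiv → papadensiv.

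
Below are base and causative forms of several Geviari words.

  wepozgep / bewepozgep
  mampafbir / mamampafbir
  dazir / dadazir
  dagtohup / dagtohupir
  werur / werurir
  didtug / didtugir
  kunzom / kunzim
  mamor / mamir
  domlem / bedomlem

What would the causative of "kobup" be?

kobupir

mampafbir and werur both end in -r yet inflect differently (mamampafbir, werurir), so the final letter is not what conditions the rule; the last vowel is.
"kobup" has last vowel 'u'. The stems whose last vowel is 'u' (didtug → didtugir, werur → werurir, dagtohup → dagtohupir) add -ir.
So kobup → kobupir.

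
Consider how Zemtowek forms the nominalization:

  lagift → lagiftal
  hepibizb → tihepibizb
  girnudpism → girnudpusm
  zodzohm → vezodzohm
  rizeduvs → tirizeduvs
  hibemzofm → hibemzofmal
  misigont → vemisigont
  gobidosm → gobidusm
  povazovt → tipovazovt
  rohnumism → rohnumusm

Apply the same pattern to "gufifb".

povazovt and lagift both end in -t yet inflect differently (tipovazovt, lagiftal), so the final letter is not what conditions the rule; the second-to-last letter is.
"gufifb" has second-to-last letter 'f'. The stems whose second-to-last letter is 'f' (lagift → lagiftal, hibemzofm → hibemzofmal) add -al.
So gufifb → gufifbal.

gufifbal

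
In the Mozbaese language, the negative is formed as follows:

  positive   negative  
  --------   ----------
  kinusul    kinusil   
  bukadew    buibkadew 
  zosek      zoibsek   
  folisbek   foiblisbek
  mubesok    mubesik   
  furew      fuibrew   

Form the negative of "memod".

folisbek and mubesok both end in -k yet inflect differently (foiblisbek, mubesik), so the final letter is not what conditions the rule; the last vowel is.
"memod" has last vowel 'o'. The one such stem in the data (mubesok → mubesik) changes the last vowel to 'i' (as does kinusul), so the same rule applies.
The other pattern: stems whose last vowel is 'e' insert -ib- after the first vowel.
So memod → memid.

memid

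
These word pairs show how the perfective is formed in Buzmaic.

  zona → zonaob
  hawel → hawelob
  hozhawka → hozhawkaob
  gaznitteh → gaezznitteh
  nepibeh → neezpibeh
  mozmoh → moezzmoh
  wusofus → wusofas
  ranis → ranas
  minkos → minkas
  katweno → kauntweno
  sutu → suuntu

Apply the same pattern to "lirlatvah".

"lirlatvah" ends in -h. The stems ending in -h (gaznitteh → gaezznitteh, nepibeh → neezpibeh, mozmoh → moezzmoh) insert -ez- after the first vowel.
So lirlatvah → liezrlatvah.

liezrlatvah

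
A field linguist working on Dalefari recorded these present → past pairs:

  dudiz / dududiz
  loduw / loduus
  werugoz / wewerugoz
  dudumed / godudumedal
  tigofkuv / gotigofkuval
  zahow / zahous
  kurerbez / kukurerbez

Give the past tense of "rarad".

"rarad" ends in -d. The one such stem in the data (dudumed → godudumedal) adds go- … -al around the stem, so the same rule applies.
The other patterns: stems ending in -w drop the final letter and add -us; stems ending in -z repeat the first consonant+vowel as a prefix.
So rarad → goraradal.

goraradal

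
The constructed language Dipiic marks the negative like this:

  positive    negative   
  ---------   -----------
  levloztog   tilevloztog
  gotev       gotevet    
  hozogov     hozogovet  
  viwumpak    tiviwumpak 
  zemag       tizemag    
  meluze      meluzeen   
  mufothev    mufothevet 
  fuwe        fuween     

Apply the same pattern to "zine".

zineen

"zine" ends in -e. The stems ending in -e (meluze → meluzeen, fuwe → fuween) add -en.
So zine → zineen.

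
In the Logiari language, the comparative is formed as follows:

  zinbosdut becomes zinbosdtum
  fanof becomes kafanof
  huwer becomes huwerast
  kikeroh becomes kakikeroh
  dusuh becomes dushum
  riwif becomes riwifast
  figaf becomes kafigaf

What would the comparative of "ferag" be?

riwif and figaf both end in -f yet inflect differently (riwifast, kafigaf), so the final letter is not what conditions the rule; the last vowel is.
"ferag" has last vowel 'a'. The one such stem in the data (figaf → kafigaf) adds the prefix ka-, so the same rule applies.
The other patterns: stems whose last vowel is 'u' delete the last vowel and add -um; stems whose last vowel is 'e' or 'i' add -ast.
So ferag → kaferag.

kaferag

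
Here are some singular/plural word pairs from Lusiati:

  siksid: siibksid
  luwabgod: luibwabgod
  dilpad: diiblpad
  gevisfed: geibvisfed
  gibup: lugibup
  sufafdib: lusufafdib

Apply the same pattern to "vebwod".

siksid and sufafdib both have last vowel 'i' yet inflect differently (siibksid, lusufafdib), so the last vowel is not what conditions the rule; the final letter is.
"vebwod" ends in -d. The stems ending in -d (siksid → siibksid, luwabgod → luibwabgod, dilpad → diiblpad) insert -ib- after the first vowel.
So vebwod → veibbwod.

veibbwod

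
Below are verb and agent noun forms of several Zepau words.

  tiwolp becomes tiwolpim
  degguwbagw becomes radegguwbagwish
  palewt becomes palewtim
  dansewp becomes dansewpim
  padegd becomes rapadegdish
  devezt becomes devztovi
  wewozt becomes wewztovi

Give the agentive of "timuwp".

"timuwp" has second-to-last letter 'w'. The stems whose second-to-last letter is 'w' (dansewp → dansewpim, palewt → palewtim) add -im.
The other patterns: stems whose second-to-last letter is 'g' add ra- … -ish around the stem; stems whose second-to-last letter is 'z' delete the last vowel and add -ovi.
So timuwp → timuwpim.

timuwpim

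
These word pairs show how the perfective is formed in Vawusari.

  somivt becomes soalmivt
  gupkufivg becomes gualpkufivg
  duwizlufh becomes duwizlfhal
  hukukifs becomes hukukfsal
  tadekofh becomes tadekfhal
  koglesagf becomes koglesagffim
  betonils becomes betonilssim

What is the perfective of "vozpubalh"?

"vozpubalh" has second-to-last letter 'l'. The one such stem in the data (betonils → betonilssim) doubles the final consonant and adds -im (as does koglesagf), so the same rule applies.
The other patterns: stems whose second-to-last letter is 'v' insert -al- after the first vowel; stems whose second-to-last letter is 'f' delete the last vowel and add -al.
So vozpubalh → vozpubalhhim.

vozpubalhhim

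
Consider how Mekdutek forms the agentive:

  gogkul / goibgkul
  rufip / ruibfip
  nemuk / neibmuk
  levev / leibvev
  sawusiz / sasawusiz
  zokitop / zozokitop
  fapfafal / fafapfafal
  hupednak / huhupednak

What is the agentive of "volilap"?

rufip and zokitop both end in -p yet inflect differently (ruibfip, zozokitop), so the final letter is not what conditions the rule; the number of vowels is.
"volilap" has 3 vowels. The stems with 3 vowels (sawusiz → sasawusiz, zokitop → zozokitop, fapfafal → fafapfafal) repeat the first consonant+vowel as a prefix.
The other pattern: stems with 2 vowels insert -ib- after the first vowel.
So volilap → vovolilap.

vovolilap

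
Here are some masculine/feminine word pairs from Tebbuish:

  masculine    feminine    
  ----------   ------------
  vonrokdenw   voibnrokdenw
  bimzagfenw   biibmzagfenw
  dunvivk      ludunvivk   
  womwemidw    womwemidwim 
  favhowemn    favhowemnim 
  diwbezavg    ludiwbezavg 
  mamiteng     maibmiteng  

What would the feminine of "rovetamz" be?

rovetamzim

diwbezavg and mamiteng both end in -g yet inflect differently (ludiwbezavg, maibmiteng), so the final letter is not what conditions the rule; the second-to-last letter is.
"rovetamz" has second-to-last letter 'm'. The one such stem in the data (favhowemn → favhowemnim) adds -im, so the same rule applies.
So rovetamz → rovetamzim.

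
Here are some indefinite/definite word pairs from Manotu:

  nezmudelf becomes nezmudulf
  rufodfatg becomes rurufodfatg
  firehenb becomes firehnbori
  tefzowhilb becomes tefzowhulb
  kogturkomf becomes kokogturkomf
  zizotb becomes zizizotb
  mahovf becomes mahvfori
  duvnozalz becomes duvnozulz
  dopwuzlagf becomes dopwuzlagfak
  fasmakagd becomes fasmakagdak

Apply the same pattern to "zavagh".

zavaghak

mahovf and dopwuzlagf both end in -f yet inflect differently (mahvfori, dopwuzlagfak), so the final letter is not what conditions the rule; the second-to-last letter is.
"zavagh" has second-to-last letter 'g'. The stems whose second-to-last letter is 'g' (fasmakagd → fasmakagdak, dopwuzlagf → dopwuzlagfak) add -ak.
The other patterns: stems whose second-to-last letter is 'n' or 'v' delete the last vowel and add -ori; stems whose second-to-last letter is 'l' change the last vowel to 'u'; stems whose second-to-last letter is 'm' or 't' repeat the first consonant+vowel as a prefix.
So zavagh → zavaghak.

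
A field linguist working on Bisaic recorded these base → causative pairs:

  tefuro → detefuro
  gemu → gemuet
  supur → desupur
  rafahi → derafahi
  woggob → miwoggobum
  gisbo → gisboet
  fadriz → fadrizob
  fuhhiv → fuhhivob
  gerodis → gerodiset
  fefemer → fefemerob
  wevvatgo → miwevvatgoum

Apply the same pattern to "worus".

miworusum

wevvatgo and gisbo both end in -o yet inflect differently (miwevvatgoum, gisboet), so the final letter is not what conditions the rule; the first letter is.
"worus" begins with w-. The stems beginning with w- (woggob → miwoggobum, wevvatgo → miwevvatgoum) add mi- … -um around the stem.
The other patterns: stems beginning with f- add -ob; stems beginning with g- add -et; stems beginning with r-, s- or t- add the prefix de-.
So worus → miworusum.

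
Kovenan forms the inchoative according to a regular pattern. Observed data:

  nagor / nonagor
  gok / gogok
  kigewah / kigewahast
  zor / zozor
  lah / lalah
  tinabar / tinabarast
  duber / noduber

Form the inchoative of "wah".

wawah

"wah" has 1 vowel. The stems with 1 vowel (gok → gogok, zor → zozor, lah → lalah) repeat the first consonant+vowel as a prefix.
So wah → wawah.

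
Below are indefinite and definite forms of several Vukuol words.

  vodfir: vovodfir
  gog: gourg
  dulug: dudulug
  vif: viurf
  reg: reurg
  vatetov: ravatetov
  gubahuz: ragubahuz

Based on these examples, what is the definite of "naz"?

naurz

"naz" has 1 vowel. The stems with 1 vowel (vif → viurf, reg → reurg, gog → gourg) insert -ur- after the first vowel.
The other patterns: stems with 2 vowels repeat the first consonant+vowel as a prefix; stems with 3 vowels add the prefix ra-.
So naz → naurz.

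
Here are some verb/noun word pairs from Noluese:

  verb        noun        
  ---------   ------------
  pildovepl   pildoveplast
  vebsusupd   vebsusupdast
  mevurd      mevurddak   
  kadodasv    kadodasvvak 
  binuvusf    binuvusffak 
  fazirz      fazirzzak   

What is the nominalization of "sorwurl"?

vebsusupd and mevurd both end in -d yet inflect differently (vebsusupdast, mevurddak), so the final letter is not what conditions the rule; the second-to-last letter is.
"sorwurl" has second-to-last letter 'r'. The stems whose second-to-last letter is 'r' (mevurd → mevurddak, fazirz → fazirzzak) double the final consonant and add -ak.
The other pattern: stems whose second-to-last letter is 'p' add -ast.
So sorwurl → sorwurllak.

sorwurllak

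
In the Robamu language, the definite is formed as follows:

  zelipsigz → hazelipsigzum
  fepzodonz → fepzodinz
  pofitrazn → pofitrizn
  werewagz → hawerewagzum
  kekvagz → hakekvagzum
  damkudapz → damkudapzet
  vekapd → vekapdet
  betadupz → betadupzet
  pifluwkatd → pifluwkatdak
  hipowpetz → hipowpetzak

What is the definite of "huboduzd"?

hubodizd

hipowpetz and zelipsigz both end in -z yet inflect differently (hipowpetzak, hazelipsigzum), so the final letter is not what conditions the rule; the second-to-last letter is.
"huboduzd" has second-to-last letter 'z'. The one such stem in the data (pofitrazn → pofitrizn) changes the last vowel to 'i' (as does fepzodonz), so the same rule applies.
The other patterns: stems whose second-to-last letter is 't' add -ak; stems whose second-to-last letter is 'g' add ha- … -um around the stem; stems whose second-to-last letter is 'p' add -et.
So huboduzd → hubodizd.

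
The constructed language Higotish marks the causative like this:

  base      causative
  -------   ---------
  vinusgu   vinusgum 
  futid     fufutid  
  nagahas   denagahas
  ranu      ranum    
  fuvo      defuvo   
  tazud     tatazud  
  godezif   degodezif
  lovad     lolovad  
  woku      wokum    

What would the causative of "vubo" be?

devubo

"vubo" ends in -o. The one such stem in the data (fuvo → defuvo) adds the prefix de-, so the same rule applies.
So vubo → devubo.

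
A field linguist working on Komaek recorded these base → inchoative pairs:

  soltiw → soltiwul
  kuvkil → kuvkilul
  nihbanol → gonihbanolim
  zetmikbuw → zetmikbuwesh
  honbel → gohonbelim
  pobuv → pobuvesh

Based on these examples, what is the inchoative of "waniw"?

waniwul

zetmikbuw and soltiw both end in -w yet inflect differently (zetmikbuwesh, soltiwul), so the final letter is not what conditions the rule; the last vowel is.
"waniw" has last vowel 'i'. The stems whose last vowel is 'i' (kuvkil → kuvkilul, soltiw → soltiwul) add -ul.
So waniw → waniwul.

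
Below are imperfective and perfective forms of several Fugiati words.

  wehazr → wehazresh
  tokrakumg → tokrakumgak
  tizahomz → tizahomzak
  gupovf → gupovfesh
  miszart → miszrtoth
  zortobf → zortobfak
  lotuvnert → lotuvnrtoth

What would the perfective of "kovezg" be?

kovezgesh

"kovezg" has second-to-last letter 'z'. The one such stem in the data (wehazr → wehazresh) adds -esh, so the same rule applies.
The other patterns: stems whose second-to-last letter is 'r' delete the last vowel and add -oth; stems whose second-to-last letter is 'b' or 'm' add -ak.
So kovezg → kovezgesh.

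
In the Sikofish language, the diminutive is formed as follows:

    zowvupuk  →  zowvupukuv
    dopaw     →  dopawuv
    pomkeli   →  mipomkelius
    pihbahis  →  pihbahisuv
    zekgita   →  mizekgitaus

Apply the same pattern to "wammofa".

miwammofaus

"wammofa" ends in a vowel. The stems ending in a vowel (pomkeli → mipomkelius, zekgita → mizekgitaus) add mi- … -us around the stem.
The other pattern: stems ending in a consonant add -uv.
So wammofa → miwammofaus.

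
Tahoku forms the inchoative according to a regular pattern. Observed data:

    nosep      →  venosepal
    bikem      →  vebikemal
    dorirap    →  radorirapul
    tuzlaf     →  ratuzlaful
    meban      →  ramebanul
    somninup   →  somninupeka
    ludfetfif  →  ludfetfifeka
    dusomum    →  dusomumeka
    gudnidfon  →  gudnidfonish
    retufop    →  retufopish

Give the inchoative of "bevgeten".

vebevgetenal

nosep and dorirap both end in -p yet inflect differently (venosepal, radorirapul), so the final letter is not what conditions the rule; the last vowel is.
"bevgeten" has last vowel 'e'. The stems whose last vowel is 'e' (nosep → venosepal, bikem → vebikemal) add ve- … -al around the stem.
So bevgeten → vebevgetenal.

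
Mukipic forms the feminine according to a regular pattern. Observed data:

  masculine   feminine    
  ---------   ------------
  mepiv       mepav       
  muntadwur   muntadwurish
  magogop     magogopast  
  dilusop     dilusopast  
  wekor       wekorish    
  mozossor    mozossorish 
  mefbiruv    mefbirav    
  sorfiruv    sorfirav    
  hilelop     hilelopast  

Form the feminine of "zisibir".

"zisibir" ends in -r. The stems ending in -r (mozossor → mozossorish, wekor → wekorish, muntadwur → muntadwurish) add -ish.
The other patterns: stems ending in -p add -ast; stems ending in -v change the last vowel to 'a'.
So zisibir → zisibirish.

zisibirish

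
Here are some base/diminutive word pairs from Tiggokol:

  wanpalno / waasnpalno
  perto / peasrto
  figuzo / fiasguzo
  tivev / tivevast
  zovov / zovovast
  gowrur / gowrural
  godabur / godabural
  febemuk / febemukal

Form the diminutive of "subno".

suasbno

wanpalno and zovov both have last vowel 'o' yet inflect differently (waasnpalno, zovovast), so the last vowel is not what conditions the rule; the final letter is.
"subno" ends in -o. The stems ending in -o (wanpalno → waasnpalno, perto → peasrto, figuzo → fiasguzo) insert -as- after the first vowel.
So subno → suasbno.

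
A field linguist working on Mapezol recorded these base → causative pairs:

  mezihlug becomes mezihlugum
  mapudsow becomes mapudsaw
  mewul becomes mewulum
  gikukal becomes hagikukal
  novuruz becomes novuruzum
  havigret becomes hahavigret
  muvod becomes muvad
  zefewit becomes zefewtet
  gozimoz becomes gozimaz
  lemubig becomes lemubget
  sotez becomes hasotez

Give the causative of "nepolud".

"nepolud" has last vowel 'u'. The stems whose last vowel is 'u' (mezihlug → mezihlugum, mewul → mewulum, novuruz → novuruzum) add -um.
So nepolud → nepoludum.

nepoludum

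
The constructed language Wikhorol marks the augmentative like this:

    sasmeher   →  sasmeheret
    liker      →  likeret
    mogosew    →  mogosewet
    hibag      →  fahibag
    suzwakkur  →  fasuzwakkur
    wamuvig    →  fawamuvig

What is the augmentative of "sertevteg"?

sertevteget

sasmeher and suzwakkur both end in -r yet inflect differently (sasmeheret, fasuzwakkur), so the final letter is not what conditions the rule; the last vowel is.
"sertevteg" has last vowel 'e'. The stems whose last vowel is 'e' (sasmeher → sasmeheret, liker → likeret, mogosew → mogosewet) add -et.
The other pattern: stems whose last vowel is 'a', 'i' or 'u' add the prefix fa-.
So sertevteg → sertevteget.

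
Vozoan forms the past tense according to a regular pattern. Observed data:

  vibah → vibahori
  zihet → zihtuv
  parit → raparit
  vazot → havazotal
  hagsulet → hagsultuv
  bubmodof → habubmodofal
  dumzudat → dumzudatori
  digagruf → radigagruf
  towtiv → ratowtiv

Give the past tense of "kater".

katruv

vazot and dumzudat both end in -t yet inflect differently (havazotal, dumzudatori), so the final letter is not what conditions the rule; the last vowel is.
"kater" has last vowel 'e'. The stems whose last vowel is 'e' (zihet → zihtuv, hagsulet → hagsultuv) delete the last vowel and add -uv.
The other patterns: stems whose last vowel is 'o' add ha- … -al around the stem; stems whose last vowel is 'a' add -ori; stems whose last vowel is 'i' or 'u' add the prefix ra-.
So kater → katruv.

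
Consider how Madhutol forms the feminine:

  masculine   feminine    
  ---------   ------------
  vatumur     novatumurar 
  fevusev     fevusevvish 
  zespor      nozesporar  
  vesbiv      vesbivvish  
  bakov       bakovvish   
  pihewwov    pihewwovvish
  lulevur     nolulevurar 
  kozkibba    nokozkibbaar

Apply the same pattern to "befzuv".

befzuvvish

"befzuv" ends in -v. The stems ending in -v (bakov → bakovvish, vesbiv → vesbivvish, fevusev → fevusevvish) double the final consonant and add -ish.
The other pattern: stems ending in -a or -r add no- … -ar around the stem.
So befzuv → befzuvvish.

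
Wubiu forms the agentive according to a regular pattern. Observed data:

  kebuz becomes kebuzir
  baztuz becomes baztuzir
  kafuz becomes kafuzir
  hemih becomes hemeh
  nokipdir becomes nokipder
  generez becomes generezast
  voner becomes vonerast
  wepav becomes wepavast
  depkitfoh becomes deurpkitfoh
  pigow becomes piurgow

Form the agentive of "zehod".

zeurhod

"zehod" has last vowel 'o'. The stems whose last vowel is 'o' (depkitfoh → deurpkitfoh, pigow → piurgow) insert -ur- after the first vowel.
The other patterns: stems whose last vowel is 'i' change the last vowel to 'e'; stems whose last vowel is 'u' add -ir; stems whose last vowel is 'a' or 'e' add -ast.
So zehod → zeurhod.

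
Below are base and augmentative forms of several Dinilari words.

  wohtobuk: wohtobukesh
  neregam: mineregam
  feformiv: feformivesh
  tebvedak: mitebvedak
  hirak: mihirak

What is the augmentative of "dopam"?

midopam

wohtobuk and hirak both end in -k yet inflect differently (wohtobukesh, mihirak), so the final letter is not what conditions the rule; the last vowel is.
"dopam" has last vowel 'a'. The stems whose last vowel is 'a' (hirak → mihirak, neregam → mineregam, tebvedak → mitebvedak) add the prefix mi-.
So dopam → midopam.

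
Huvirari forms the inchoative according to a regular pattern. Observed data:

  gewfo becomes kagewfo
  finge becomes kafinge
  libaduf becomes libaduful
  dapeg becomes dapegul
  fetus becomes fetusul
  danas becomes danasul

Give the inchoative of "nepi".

"nepi" ends in a vowel. The stems ending in a vowel (gewfo → kagewfo, finge → kafinge) add the prefix ka-.
The other pattern: stems ending in a consonant add -ul.
So nepi → kanepi.

kanepi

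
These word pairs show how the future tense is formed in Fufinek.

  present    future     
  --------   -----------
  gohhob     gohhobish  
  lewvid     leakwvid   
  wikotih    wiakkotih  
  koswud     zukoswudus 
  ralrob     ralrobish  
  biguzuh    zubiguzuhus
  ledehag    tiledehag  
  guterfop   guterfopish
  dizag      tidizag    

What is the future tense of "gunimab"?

lewvid and koswud both end in -d yet inflect differently (leakwvid, zukoswudus), so the final letter is not what conditions the rule; the last vowel is.
"gunimab" has last vowel 'a'. The stems whose last vowel is 'a' (ledehag → tiledehag, dizag → tidizag) add the prefix ti-.
So gunimab → tigunimab.

tigunimab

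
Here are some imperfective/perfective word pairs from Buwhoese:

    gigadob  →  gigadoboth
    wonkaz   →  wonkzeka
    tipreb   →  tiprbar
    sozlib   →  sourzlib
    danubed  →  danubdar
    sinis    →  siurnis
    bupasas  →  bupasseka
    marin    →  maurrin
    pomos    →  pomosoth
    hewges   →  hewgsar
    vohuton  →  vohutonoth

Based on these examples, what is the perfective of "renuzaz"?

"renuzaz" has last vowel 'a'. The stems whose last vowel is 'a' (wonkaz → wonkzeka, bupasas → bupasseka) delete the last vowel and add -eka.
The other patterns: stems whose last vowel is 'o' add -oth; stems whose last vowel is 'e' delete the last vowel and add -ar; stems whose last vowel is 'i' insert -ur- after the first vowel.
So renuzaz → renuzzeka.

renuzzeka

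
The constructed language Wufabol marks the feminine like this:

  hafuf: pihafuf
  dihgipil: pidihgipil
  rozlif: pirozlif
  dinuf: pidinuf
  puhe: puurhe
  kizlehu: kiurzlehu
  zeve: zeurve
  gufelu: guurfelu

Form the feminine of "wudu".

wuurdu

hafuf and kizlehu both have last vowel 'u' yet inflect differently (pihafuf, kiurzlehu), so the last vowel is not what conditions the rule; whether the stem ends in a vowel or a consonant is.
"wudu" ends in a vowel. The stems ending in a vowel (puhe → puurhe, kizlehu → kiurzlehu, zeve → zeurve) insert -ur- after the first vowel.
So wudu → wuurdu.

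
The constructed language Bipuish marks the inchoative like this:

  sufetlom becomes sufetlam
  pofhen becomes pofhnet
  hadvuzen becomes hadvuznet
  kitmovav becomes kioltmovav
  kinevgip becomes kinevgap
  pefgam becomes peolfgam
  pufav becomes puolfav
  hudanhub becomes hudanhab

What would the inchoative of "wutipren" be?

pefgam and sufetlom both end in -m yet inflect differently (peolfgam, sufetlam), so the final letter is not what conditions the rule; the last vowel is.
"wutipren" has last vowel 'e'. The stems whose last vowel is 'e' (pofhen → pofhnet, hadvuzen → hadvuznet) delete the last vowel and add -et.
The other patterns: stems whose last vowel is 'a' insert -ol- after the first vowel; stems whose last vowel is 'i', 'o' or 'u' change the last vowel to 'a'.
So wutipren → wutiprnet.

wutiprnet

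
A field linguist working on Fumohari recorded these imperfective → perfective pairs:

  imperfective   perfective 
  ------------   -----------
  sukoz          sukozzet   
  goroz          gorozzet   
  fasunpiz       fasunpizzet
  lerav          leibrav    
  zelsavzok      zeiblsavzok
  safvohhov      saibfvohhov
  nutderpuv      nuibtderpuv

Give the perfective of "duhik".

duibhik

sukoz and zelsavzok both have last vowel 'o' yet inflect differently (sukozzet, zeiblsavzok), so the last vowel is not what conditions the rule; the final letter is.
"duhik" ends in -k. The one such stem in the data (zelsavzok → zeiblsavzok) inserts -ib- after the first vowel (as do lerav, safvohhov), so the same rule applies.
So duhik → duibhik.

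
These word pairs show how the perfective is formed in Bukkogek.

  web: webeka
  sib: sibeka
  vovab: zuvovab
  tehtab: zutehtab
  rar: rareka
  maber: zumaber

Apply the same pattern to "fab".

tehtab and web both end in -b yet inflect differently (zutehtab, webeka), so the final letter is not what conditions the rule; the number of vowels is.
"fab" has 1 vowel. The stems with 1 vowel (web → webeka, sib → sibeka, rar → rareka) add -eka.
The other pattern: stems with 2 vowels add the prefix zu-.
So fab → fabeka.

fabeka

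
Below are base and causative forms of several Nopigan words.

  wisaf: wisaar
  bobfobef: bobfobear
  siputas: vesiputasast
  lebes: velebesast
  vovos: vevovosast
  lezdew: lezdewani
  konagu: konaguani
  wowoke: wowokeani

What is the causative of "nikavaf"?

nikavaar

wisaf and siputas both have last vowel 'a' yet inflect differently (wisaar, vesiputasast), so the last vowel is not what conditions the rule; the final letter is.
"nikavaf" ends in -f. The stems ending in -f (wisaf → wisaar, bobfobef → bobfobear) drop the final letter and add -ar.
So nikavaf → nikavaar.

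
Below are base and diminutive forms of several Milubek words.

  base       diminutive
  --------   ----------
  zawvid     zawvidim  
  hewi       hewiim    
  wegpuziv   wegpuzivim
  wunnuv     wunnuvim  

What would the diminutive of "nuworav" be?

Every pair shown (zawvid → zawvidim, hewi → hewiim, wegpuziv → wegpuzivim, …) follows the same rule: add -im.
So nuworav → nuworavim.

nuworavim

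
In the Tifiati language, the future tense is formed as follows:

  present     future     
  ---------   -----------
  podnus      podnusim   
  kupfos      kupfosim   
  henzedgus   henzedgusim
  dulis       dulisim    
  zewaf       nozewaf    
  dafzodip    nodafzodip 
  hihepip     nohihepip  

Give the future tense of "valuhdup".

dulis and dafzodip both have last vowel 'i' yet inflect differently (dulisim, nodafzodip), so the last vowel is not what conditions the rule; the final letter is.
"valuhdup" ends in -p. The stems ending in -p (dafzodip → nodafzodip, hihepip → nohihepip) add the prefix no-.
The other pattern: stems ending in -s add -im.
So valuhdup → novaluhdup.

novaluhdup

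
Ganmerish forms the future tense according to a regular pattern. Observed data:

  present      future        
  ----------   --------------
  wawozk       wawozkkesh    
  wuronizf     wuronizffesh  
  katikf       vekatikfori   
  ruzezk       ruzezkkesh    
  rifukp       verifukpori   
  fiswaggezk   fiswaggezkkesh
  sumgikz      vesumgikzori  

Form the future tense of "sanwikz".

"sanwikz" has second-to-last letter 'k'. The stems whose second-to-last letter is 'k' (sumgikz → vesumgikzori, katikf → vekatikfori, rifukp → verifukpori) add ve- … -ori around the stem.
The other pattern: stems whose second-to-last letter is 'z' double the final consonant and add -esh.
So sanwikz → vesanwikzori.

vesanwikzori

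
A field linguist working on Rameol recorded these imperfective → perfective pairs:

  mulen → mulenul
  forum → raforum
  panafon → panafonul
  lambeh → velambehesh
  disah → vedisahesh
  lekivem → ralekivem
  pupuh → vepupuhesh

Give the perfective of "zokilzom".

lambeh and mulen both have last vowel 'e' yet inflect differently (velambehesh, mulenul), so the last vowel is not what conditions the rule; the final letter is.
"zokilzom" ends in -m. The stems ending in -m (lekivem → ralekivem, forum → raforum) add the prefix ra-.
The other patterns: stems ending in -h add ve- … -esh around the stem; stems ending in -n add -ul.
So zokilzom → razokilzom.

razokilzom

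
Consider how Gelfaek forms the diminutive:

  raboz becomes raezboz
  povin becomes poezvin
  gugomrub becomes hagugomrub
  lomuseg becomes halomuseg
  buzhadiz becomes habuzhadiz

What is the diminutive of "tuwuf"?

tuezwuf

buzhadiz and raboz both end in -z yet inflect differently (habuzhadiz, raezboz), so the final letter is not what conditions the rule; the number of vowels is.
"tuwuf" has 2 vowels. The stems with 2 vowels (raboz → raezboz, povin → poezvin) insert -ez- after the first vowel.
The other pattern: stems with 3 vowels add the prefix ha-.
So tuwuf → tuezwuf.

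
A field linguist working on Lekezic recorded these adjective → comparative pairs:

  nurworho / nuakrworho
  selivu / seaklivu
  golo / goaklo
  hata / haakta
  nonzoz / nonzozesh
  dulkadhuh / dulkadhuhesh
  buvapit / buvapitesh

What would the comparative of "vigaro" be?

"vigaro" ends in a vowel. The stems ending in a vowel (nurworho → nuakrworho, selivu → seaklivu, golo → goaklo) insert -ak- after the first vowel.
The other pattern: stems ending in a consonant add -esh.
So vigaro → viakgaro.

viakgaro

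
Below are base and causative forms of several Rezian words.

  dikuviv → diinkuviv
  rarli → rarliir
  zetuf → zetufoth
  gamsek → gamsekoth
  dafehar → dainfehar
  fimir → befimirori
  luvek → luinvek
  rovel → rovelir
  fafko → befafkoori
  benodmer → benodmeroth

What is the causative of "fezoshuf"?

fimir and dafehar both end in -r yet inflect differently (befimirori, dainfehar), so the final letter is not what conditions the rule; the first letter is.
"fezoshuf" begins with f-. The stems beginning with f- (fimir → befimirori, fafko → befafkoori) add be- … -ori around the stem.
The other patterns: stems beginning with d- or l- insert -in- after the first vowel; stems beginning with r- add -ir; stems beginning with b-, g- or z- add -oth.
So fezoshuf → befezoshufori.

befezoshufori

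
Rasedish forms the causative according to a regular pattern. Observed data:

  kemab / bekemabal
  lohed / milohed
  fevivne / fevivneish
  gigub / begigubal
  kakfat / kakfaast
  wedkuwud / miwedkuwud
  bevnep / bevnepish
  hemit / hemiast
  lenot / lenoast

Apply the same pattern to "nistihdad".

"nistihdad" ends in -d. The stems ending in -d (wedkuwud → miwedkuwud, lohed → milohed) add the prefix mi-.
The other patterns: stems ending in -b add be- … -al around the stem; stems ending in -t drop the final letter and add -ast; stems ending in -e or -p add -ish.
So nistihdad → ministihdad.

ministihdad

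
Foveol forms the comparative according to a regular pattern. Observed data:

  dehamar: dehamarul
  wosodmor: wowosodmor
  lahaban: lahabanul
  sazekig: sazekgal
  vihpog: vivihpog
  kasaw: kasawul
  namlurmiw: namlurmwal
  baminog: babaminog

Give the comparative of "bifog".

wosodmor and dehamar both end in -r yet inflect differently (wowosodmor, dehamarul), so the final letter is not what conditions the rule; the last vowel is.
"bifog" has last vowel 'o'. The stems whose last vowel is 'o' (vihpog → vivihpog, baminog → babaminog, wosodmor → wowosodmor) repeat the first consonant+vowel as a prefix.
The other patterns: stems whose last vowel is 'a' add -ul; stems whose last vowel is 'i' delete the last vowel and add -al.
So bifog → bibifog.

bibifog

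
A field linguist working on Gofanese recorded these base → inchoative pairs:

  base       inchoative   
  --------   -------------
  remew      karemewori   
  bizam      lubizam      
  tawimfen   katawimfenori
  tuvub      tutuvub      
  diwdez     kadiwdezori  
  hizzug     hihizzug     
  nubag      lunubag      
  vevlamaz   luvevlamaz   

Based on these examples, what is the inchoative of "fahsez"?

"fahsez" has last vowel 'e'. The stems whose last vowel is 'e' (tawimfen → katawimfenori, remew → karemewori, diwdez → kadiwdezori) add ka- … -ori around the stem.
The other patterns: stems whose last vowel is 'a' add the prefix lu-; stems whose last vowel is 'u' repeat the first consonant+vowel as a prefix.
So fahsez → kafahsezori.

kafahsezori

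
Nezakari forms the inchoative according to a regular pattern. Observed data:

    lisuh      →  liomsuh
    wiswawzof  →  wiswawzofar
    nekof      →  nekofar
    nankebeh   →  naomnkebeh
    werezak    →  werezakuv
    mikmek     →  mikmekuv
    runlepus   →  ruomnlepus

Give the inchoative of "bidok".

mikmek and nankebeh both have last vowel 'e' yet inflect differently (mikmekuv, naomnkebeh), so the last vowel is not what conditions the rule; the final letter is.
"bidok" ends in -k. The stems ending in -k (mikmek → mikmekuv, werezak → werezakuv) add -uv.
So bidok → bidokuv.

bidokuv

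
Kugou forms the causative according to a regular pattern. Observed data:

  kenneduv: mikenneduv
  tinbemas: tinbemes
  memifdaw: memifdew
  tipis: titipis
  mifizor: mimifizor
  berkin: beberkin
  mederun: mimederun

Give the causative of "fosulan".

fosulen

tipis and tinbemas both end in -s yet inflect differently (titipis, tinbemes), so the final letter is not what conditions the rule; the last vowel is.
"fosulan" has last vowel 'a'. The stems whose last vowel is 'a' (memifdaw → memifdew, tinbemas → tinbemes) change the last vowel to 'e'.
The other patterns: stems whose last vowel is 'i' repeat the first consonant+vowel as a prefix; stems whose last vowel is 'o' or 'u' add the prefix mi-.
So fosulan → fosulen.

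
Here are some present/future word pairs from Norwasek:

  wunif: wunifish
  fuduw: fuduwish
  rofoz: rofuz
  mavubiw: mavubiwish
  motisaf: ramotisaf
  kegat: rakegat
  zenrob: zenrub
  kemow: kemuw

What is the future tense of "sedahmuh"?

motisaf and wunif both end in -f yet inflect differently (ramotisaf, wunifish), so the final letter is not what conditions the rule; the last vowel is.
"sedahmuh" has last vowel 'u'. The one such stem in the data (fuduw → fuduwish) adds -ish, so the same rule applies.
So sedahmuh → sedahmuhish.

sedahmuhish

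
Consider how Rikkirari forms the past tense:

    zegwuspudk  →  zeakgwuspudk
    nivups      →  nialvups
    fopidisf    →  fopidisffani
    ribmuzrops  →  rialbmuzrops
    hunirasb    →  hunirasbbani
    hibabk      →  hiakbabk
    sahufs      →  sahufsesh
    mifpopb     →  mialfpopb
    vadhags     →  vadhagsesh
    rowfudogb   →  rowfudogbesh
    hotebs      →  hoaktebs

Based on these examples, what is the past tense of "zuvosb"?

zuvosbbani

"zuvosb" has second-to-last letter 's'. The stems whose second-to-last letter is 's' (fopidisf → fopidisffani, hunirasb → hunirasbbani) double the final consonant and add -ani.
So zuvosb → zuvosbbani.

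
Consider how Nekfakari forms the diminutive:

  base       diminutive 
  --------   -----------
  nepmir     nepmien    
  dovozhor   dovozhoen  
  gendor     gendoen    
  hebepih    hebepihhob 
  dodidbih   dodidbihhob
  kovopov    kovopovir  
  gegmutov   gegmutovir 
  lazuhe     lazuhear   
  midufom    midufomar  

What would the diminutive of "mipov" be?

mipovir

nepmir and hebepih both have last vowel 'i' yet inflect differently (nepmien, hebepihhob), so the last vowel is not what conditions the rule; the final letter is.
"mipov" ends in -v. The stems ending in -v (kovopov → kovopovir, gegmutov → gegmutovir) add -ir.
The other patterns: stems ending in -r drop the final letter and add -en; stems ending in -h double the final consonant and add -ob; stems ending in -e or -m add -ar.
So mipov → mipovir.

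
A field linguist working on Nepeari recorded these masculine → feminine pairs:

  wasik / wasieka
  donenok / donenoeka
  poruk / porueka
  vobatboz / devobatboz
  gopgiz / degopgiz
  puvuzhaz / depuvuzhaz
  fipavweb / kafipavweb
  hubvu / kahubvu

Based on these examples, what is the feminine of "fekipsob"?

donenok and vobatboz both have last vowel 'o' yet inflect differently (donenoeka, devobatboz), so the last vowel is not what conditions the rule; the final letter is.
"fekipsob" ends in -b. The one such stem in the data (fipavweb → kafipavweb) adds the prefix ka-, so the same rule applies.
So fekipsob → kafekipsob.

kafekipsob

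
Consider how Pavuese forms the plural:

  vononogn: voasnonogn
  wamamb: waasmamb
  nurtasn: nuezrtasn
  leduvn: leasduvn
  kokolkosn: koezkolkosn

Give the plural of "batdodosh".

baeztdodosh

"batdodosh" has second-to-last letter 's'. The stems whose second-to-last letter is 's' (kokolkosn → koezkolkosn, nurtasn → nuezrtasn) insert -ez- after the first vowel.
The other pattern: stems whose second-to-last letter is 'g', 'm' or 'v' insert -as- after the first vowel.
So batdodosh → baeztdodosh.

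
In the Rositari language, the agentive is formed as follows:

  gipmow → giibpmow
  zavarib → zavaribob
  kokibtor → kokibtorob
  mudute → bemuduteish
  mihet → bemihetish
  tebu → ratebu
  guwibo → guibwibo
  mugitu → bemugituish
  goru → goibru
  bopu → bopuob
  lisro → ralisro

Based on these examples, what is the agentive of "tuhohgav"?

mugitu and goru both end in -u yet inflect differently (bemugituish, goibru), so the final letter is not what conditions the rule; the first letter is.
"tuhohgav" begins with t-. The one such stem in the data (tebu → ratebu) adds the prefix ra-, so the same rule applies.
So tuhohgav → ratuhohgav.

ratuhohgav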